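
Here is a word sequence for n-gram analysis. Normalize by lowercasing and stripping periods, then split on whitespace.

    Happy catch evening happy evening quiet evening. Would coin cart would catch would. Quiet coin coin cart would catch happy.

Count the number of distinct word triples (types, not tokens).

16

20 tokens → 18 trigram windows in total.
Repeated trigrams (each contributes count−1 duplicates):
  cart would catch: 2
  coin cart would: 2
2 duplicate windows → 18 − 2 = 16 distinct.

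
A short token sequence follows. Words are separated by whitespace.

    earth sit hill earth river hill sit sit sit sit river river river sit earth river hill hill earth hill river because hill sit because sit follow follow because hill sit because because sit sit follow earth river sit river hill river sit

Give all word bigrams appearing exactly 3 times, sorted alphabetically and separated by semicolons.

earth river; hill sit; river hill; river sit

Bigram counts meeting the condition (exactly 3 times):
  earth river: 3
  hill sit: 3
  river hill: 3
  river sit: 3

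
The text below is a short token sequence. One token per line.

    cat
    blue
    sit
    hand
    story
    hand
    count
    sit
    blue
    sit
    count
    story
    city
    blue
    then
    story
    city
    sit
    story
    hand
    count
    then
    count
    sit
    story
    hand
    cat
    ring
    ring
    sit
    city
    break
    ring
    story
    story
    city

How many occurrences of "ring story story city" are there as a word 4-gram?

1

Scanning the 33 overlapping 4-gram windows for "ring story story city":
  position 33–36: ring story story city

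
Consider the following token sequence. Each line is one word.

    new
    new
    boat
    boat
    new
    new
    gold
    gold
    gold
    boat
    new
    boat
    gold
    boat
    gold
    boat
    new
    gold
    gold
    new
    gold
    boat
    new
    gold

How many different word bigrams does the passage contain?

9

24 tokens → 23 bigram windows in total.
Repeated bigrams (each contributes count−1 duplicates):
  boat new: 4
  gold boat: 4
  new gold: 4
  gold gold: 3
  boat gold: 2
  new boat: 2
  new new: 2
14 duplicate windows → 23 − 14 = 9 distinct.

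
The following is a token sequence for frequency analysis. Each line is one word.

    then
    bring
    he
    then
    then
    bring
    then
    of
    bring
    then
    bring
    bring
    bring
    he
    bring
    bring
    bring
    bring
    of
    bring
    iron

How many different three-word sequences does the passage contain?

21 tokens → 19 trigram windows in total.
Repeated trigrams (each contributes count−1 duplicates):
  bring bring bring: 3
2 duplicate windows → 19 − 2 = 17 distinct.

17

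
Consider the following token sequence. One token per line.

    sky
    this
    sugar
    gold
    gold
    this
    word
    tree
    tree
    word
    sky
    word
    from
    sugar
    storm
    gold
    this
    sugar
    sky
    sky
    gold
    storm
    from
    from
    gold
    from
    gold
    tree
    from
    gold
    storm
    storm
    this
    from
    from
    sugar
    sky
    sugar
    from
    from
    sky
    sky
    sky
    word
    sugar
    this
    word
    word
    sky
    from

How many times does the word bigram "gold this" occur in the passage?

Scanning the 49 overlapping bigram windows for "gold this":
  position 5–6: gold this
  position 16–17: gold this

2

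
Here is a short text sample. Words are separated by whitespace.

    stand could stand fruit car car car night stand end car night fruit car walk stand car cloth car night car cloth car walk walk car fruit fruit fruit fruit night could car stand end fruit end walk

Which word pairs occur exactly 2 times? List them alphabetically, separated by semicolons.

car car; car cloth; car walk; cloth car; fruit car; stand end

Bigram counts meeting the condition (exactly 2 times):
  car car: 2
  car cloth: 2
  car walk: 2
  cloth car: 2
  fruit car: 2
  stand end: 2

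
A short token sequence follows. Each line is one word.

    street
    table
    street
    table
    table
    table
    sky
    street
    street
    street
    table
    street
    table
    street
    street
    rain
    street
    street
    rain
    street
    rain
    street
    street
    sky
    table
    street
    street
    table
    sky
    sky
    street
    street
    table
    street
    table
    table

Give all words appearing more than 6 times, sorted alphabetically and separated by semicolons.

Unigram counts meeting the condition (more than 6 times):
  street: 18
  table: 11

street; table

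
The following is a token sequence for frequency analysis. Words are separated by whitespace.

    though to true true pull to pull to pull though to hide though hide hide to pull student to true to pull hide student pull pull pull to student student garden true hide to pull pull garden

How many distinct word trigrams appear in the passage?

33

37 tokens → 35 trigram windows in total.
Repeated trigrams (each contributes count−1 duplicates):
  hide to pull: 2
  pull to pull: 2
2 duplicate windows → 35 − 2 = 33 distinct.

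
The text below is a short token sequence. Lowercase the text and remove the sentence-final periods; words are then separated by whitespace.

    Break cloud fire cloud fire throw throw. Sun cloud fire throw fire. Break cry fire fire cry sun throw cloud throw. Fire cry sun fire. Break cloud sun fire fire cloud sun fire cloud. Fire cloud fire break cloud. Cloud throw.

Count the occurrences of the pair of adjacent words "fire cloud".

4

Scanning the 40 overlapping bigram windows for "fire cloud":
  position 3–4: fire cloud
  position 30–31: fire cloud
  position 33–34: fire cloud
  position 35–36: fire cloud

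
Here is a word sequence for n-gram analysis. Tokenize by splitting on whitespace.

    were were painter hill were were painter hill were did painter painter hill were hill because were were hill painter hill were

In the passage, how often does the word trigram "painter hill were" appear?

4

Scanning the 20 overlapping trigram windows for "painter hill were":
  position 3–5: painter hill were
  position 7–9: painter hill were
  position 12–14: painter hill were
  position 20–22: painter hill were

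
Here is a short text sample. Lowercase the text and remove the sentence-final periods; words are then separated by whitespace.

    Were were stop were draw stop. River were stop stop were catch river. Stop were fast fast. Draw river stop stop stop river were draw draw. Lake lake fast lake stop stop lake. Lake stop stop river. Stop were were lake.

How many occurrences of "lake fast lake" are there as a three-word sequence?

1

Scanning the 39 overlapping trigram windows for "lake fast lake":
  position 28–30: lake fast lake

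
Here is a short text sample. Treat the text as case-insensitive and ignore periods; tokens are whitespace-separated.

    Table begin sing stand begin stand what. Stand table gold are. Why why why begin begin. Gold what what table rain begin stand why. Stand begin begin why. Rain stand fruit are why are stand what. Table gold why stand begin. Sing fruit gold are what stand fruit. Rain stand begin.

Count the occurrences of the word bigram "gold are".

Scanning the 50 overlapping bigram windows for "gold are":
  position 10–11: gold are
  position 44–45: gold are

2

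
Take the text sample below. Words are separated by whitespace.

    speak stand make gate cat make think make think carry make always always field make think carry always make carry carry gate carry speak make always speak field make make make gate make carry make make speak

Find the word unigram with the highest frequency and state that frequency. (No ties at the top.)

Unigram frequencies (highest first):
  make: 13
  carry: 6
  speak: 4
  always: 4
  gate: 3
  think: 3
  … (3 more, each ≤ 2)

"make", 13 times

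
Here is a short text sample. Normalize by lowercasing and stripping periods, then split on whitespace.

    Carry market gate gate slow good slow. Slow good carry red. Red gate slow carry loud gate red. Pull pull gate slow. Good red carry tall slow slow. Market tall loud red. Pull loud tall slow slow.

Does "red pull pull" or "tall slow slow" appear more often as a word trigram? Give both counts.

"tall slow slow" (2 vs 1)

"red pull pull": 1 occurrence
"tall slow slow": 2 occurrences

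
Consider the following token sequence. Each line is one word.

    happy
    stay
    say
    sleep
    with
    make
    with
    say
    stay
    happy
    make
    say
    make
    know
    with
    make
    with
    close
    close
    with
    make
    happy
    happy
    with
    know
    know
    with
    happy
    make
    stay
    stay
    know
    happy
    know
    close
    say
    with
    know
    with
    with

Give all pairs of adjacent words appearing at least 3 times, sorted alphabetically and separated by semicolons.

Bigram counts meeting the condition (at least 3 times):
  know with: 3
  with make: 3

know with; with make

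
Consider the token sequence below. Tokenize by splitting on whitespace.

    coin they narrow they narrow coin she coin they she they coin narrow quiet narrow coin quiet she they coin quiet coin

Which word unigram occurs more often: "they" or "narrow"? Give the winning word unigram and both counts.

"they": 5 occurrences
"narrow": 4 occurrences

"they" (5 vs 4)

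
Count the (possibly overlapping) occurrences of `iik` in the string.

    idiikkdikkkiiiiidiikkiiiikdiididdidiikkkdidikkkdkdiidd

4

Sliding a length-3 window over the 54 characters (52 positions):
  position 3–5: iik
  position 18–20: iik
  position 24–26: iik
  position 36–38: iik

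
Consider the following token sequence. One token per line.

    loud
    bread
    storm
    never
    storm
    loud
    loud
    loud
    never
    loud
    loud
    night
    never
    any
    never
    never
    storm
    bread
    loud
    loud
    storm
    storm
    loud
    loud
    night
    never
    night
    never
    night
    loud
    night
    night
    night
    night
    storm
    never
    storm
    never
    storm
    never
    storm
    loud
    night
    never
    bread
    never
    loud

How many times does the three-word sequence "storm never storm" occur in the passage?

4

Scanning the 45 overlapping trigram windows for "storm never storm":
  position 3–5: storm never storm
  position 35–37: storm never storm
  position 37–39: storm never storm
  position 39–41: storm never storm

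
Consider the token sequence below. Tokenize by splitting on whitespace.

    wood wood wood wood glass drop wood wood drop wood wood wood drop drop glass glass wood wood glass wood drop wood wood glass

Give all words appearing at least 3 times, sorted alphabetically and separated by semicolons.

Unigram counts meeting the condition (at least 3 times):
  drop: 5
  glass: 5
  wood: 14

drop; glass; wood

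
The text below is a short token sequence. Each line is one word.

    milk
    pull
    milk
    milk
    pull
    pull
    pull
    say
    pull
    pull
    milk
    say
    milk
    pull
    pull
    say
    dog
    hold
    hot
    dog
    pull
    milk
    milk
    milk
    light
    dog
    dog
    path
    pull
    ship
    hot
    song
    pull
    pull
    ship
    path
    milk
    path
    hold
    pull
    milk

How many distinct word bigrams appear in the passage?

27

41 tokens → 40 bigram windows in total.
Repeated bigrams (each contributes count−1 duplicates):
  pull pull: 5
  pull milk: 4
  milk milk: 3
  milk pull: 3
  pull say: 2
  pull ship: 2
13 duplicate windows → 40 − 13 = 27 distinct.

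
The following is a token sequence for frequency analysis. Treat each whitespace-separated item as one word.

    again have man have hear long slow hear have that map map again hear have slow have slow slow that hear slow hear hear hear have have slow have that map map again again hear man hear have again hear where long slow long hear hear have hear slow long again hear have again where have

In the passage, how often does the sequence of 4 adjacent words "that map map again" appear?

Scanning the 53 overlapping 4-gram windows for "that map map again":
  position 10–13: that map map again
  position 30–33: that map map again

2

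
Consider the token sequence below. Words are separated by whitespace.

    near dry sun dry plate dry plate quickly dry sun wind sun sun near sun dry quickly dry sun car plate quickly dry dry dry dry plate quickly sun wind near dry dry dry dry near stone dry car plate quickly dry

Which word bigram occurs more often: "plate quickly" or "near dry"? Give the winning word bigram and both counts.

"plate quickly": 4 occurrences
"near dry": 2 occurrences

"plate quickly" (4 vs 2)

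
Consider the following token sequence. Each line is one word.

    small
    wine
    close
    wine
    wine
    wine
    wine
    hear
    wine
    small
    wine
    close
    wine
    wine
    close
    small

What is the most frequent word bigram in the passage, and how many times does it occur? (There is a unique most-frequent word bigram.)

Bigram frequencies (highest first):
  wine wine: 4
  wine close: 3
  small wine: 2
  close wine: 2
  wine hear: 1
  hear wine: 1
  … (2 more, each ≤ 1)

"wine wine", 4 times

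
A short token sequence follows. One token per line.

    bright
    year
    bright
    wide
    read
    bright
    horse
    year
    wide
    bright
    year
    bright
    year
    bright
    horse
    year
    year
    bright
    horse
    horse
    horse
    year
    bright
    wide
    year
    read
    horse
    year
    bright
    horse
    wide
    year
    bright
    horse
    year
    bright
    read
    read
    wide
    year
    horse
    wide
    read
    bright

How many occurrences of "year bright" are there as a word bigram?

8

Scanning the 43 overlapping bigram windows for "year bright":
  position 2–3: year bright
  position 11–12: year bright
  position 13–14: year bright
  position 17–18: year bright
  position 22–23: year bright
  position 28–29: year bright
  position 32–33: year bright
  position 35–36: year bright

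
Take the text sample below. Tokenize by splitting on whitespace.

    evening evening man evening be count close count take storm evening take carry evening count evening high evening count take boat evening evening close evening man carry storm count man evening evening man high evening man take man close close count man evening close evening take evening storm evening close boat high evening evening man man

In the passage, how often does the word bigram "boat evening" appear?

Scanning the 55 overlapping bigram windows for "boat evening":
  position 21–22: boat evening

1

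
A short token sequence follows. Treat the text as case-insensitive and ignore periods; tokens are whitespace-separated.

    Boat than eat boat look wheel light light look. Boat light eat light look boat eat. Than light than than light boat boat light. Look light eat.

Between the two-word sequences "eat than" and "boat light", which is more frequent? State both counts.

"boat light" (2 vs 1)

"eat than": 1 occurrence
"boat light": 2 occurrences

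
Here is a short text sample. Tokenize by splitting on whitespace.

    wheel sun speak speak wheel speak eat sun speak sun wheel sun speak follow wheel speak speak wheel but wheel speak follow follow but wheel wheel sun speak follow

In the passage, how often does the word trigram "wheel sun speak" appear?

3

Scanning the 27 overlapping trigram windows for "wheel sun speak":
  position 1–3: wheel sun speak
  position 11–13: wheel sun speak
  position 26–28: wheel sun speak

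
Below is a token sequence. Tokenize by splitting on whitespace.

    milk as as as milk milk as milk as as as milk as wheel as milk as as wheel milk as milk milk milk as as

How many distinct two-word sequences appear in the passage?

7

26 tokens → 25 bigram windows in total.
Repeated bigrams (each contributes count−1 duplicates):
  milk as: 7
  as as: 6
  as milk: 5
  milk milk: 3
  as wheel: 2
18 duplicate windows → 25 − 18 = 7 distinct.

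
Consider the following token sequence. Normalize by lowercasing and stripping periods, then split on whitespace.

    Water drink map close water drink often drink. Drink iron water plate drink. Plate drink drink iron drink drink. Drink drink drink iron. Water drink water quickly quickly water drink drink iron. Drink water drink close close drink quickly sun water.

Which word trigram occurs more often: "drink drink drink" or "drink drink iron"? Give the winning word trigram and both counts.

"drink drink iron" (4 vs 3)

"drink drink drink": 3 occurrences
"drink drink iron": 4 occurrences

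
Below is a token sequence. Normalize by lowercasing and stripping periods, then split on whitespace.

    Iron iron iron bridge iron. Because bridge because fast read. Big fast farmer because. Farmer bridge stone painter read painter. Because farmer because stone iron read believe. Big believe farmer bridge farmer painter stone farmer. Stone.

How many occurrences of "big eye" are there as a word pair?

0

Scanning the 35 overlapping bigram windows for "big eye":
  (none found)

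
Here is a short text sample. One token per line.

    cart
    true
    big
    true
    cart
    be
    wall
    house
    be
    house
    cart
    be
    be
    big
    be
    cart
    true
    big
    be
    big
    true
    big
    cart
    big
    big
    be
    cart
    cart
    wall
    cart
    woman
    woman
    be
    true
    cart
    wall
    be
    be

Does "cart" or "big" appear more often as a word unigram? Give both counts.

"cart": 9 occurrences
"big": 7 occurrences

"cart" (9 vs 7)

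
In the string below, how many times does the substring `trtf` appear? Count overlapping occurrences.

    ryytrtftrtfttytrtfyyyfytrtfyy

Sliding a length-4 window over the 29 characters (26 positions):
  position 4–7: trtf
  position 8–11: trtf
  position 15–18: trtf
  position 24–27: trtf

4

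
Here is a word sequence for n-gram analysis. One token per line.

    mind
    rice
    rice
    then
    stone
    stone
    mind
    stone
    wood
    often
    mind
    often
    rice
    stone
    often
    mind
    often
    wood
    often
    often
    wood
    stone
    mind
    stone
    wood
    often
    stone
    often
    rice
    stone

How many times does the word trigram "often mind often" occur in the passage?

Scanning the 28 overlapping trigram windows for "often mind often":
  position 10–12: often mind often
  position 15–17: often mind often

2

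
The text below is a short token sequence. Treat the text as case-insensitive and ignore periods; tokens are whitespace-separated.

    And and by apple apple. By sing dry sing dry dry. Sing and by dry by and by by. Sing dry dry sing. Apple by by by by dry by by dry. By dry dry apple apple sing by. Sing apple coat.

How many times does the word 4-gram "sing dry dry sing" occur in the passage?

Scanning the 39 overlapping 4-gram windows for "sing dry dry sing":
  position 9–12: sing dry dry sing
  position 20–23: sing dry dry sing

2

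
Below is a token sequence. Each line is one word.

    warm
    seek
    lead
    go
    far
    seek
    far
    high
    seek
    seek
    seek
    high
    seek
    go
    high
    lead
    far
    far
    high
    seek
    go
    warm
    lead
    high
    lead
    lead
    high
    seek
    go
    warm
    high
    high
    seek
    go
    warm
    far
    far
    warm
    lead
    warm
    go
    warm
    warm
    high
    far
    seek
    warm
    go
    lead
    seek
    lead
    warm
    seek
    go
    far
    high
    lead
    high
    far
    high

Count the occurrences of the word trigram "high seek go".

4

Scanning the 58 overlapping trigram windows for "high seek go":
  position 12–14: high seek go
  position 19–21: high seek go
  position 27–29: high seek go
  position 32–34: high seek go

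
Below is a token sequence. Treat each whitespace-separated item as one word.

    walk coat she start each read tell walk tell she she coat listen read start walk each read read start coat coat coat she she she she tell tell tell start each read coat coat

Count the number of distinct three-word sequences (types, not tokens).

35 tokens → 33 trigram windows in total.
Repeated trigrams (each contributes count−1 duplicates):
  she she she: 2
  start each read: 2
2 duplicate windows → 33 − 2 = 31 distinct.

31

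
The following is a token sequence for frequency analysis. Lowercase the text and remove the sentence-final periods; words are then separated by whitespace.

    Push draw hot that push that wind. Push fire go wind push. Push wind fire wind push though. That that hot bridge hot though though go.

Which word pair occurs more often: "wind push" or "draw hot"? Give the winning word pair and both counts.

"wind push" (3 vs 1)

"wind push": 3 occurrences
"draw hot": 1 occurrence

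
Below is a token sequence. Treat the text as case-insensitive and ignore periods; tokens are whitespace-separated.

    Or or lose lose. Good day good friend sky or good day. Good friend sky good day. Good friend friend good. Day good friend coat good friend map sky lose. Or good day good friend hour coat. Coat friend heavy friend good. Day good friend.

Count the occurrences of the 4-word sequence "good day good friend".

Scanning the 42 overlapping 4-gram windows for "good day good friend":
  position 5–8: good day good friend
  position 11–14: good day good friend
  position 16–19: good day good friend
  position 21–24: good day good friend
  position 32–35: good day good friend
  position 42–45: good day good friend

6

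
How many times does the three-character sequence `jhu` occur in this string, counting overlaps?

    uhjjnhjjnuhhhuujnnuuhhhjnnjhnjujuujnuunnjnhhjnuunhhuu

0

Sliding a length-3 window over the 53 characters (51 positions):
  (no match at any position)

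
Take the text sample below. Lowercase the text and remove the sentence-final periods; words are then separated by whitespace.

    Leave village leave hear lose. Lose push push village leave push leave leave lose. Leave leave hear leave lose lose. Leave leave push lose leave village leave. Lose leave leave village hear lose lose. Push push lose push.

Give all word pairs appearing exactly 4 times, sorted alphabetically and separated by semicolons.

Bigram counts meeting the condition (exactly 4 times):
  leave leave: 4
  lose leave: 4

leave leave; lose leave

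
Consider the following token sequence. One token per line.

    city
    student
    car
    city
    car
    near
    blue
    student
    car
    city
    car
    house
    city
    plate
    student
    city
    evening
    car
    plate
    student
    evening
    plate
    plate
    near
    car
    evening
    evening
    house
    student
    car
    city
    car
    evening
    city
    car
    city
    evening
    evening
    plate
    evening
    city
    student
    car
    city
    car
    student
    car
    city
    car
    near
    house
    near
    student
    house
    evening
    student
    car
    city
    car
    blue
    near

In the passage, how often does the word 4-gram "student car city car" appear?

Scanning the 58 overlapping 4-gram windows for "student car city car":
  position 2–5: student car city car
  position 8–11: student car city car
  position 29–32: student car city car
  position 42–45: student car city car
  position 46–49: student car city car
  position 56–59: student car city car

6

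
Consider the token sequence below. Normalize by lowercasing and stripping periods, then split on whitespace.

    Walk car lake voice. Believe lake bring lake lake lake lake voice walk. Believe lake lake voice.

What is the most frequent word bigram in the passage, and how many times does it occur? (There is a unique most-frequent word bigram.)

Bigram frequencies (highest first):
  lake lake: 4
  lake voice: 3
  believe lake: 2
  walk car: 1
  car lake: 1
  voice believe: 1
  … (4 more, each ≤ 1)

"lake lake", 4 times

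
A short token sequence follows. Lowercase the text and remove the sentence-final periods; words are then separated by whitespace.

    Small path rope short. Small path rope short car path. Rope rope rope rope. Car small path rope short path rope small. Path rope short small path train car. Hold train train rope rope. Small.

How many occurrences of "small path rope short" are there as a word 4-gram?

4

Scanning the 32 overlapping 4-gram windows for "small path rope short":
  position 1–4: small path rope short
  position 5–8: small path rope short
  position 16–19: small path rope short
  position 22–25: small path rope short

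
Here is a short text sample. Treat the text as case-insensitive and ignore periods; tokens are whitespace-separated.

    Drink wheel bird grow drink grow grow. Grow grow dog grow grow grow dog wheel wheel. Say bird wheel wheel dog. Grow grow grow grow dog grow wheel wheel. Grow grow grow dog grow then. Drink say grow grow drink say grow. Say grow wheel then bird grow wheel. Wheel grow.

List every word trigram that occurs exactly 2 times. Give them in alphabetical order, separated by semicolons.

Trigram counts meeting the condition (exactly 2 times):
  dog grow grow: 2
  drink say grow: 2
  grow wheel wheel: 2
  wheel wheel grow: 2

dog grow grow; drink say grow; grow wheel wheel; wheel wheel grow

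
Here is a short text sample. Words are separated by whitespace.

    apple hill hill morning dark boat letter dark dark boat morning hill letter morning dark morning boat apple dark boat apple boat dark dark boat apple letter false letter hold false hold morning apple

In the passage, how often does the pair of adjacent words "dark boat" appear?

4

Scanning the 33 overlapping bigram windows for "dark boat":
  position 5–6: dark boat
  position 9–10: dark boat
  position 19–20: dark boat
  position 24–25: dark boat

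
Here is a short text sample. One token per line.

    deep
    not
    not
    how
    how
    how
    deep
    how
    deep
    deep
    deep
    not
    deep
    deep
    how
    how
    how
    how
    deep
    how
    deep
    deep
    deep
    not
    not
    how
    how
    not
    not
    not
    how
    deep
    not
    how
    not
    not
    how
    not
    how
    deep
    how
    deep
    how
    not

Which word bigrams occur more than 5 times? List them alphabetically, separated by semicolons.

how deep; how how; not how

Bigram counts meeting the condition (more than 5 times):
  how deep: 7
  how how: 6
  not how: 6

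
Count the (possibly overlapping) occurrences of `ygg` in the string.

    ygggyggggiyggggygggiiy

4

Sliding a length-3 window over the 22 characters (20 positions):
  position 1–3: ygg
  position 5–7: ygg
  position 11–13: ygg
  position 16–18: ygg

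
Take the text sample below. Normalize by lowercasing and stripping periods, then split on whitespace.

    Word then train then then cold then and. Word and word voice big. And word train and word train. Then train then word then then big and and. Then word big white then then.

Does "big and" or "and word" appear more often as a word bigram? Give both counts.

"big and": 2 occurrences
"and word": 4 occurrences

"and word" (4 vs 2)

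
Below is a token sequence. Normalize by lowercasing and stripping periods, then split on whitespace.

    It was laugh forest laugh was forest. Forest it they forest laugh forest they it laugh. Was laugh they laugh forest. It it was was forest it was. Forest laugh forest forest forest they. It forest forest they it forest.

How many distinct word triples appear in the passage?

33

40 tokens → 38 trigram windows in total.
Repeated trigrams (each contributes count−1 duplicates):
  forest they it: 3
  forest forest they: 2
  forest laugh forest: 2
  they it forest: 2
5 duplicate windows → 38 − 5 = 33 distinct.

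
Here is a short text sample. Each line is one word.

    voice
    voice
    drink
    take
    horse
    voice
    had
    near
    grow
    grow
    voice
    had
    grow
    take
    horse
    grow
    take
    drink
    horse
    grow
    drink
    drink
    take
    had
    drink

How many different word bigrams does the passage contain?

19

25 tokens → 24 bigram windows in total.
Repeated bigrams (each contributes count−1 duplicates):
  drink take: 2
  grow take: 2
  horse grow: 2
  take horse: 2
  voice had: 2
5 duplicate windows → 24 − 5 = 19 distinct.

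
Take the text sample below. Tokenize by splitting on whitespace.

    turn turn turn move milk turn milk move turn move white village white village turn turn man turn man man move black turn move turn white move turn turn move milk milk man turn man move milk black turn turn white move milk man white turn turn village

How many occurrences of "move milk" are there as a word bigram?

4

Scanning the 47 overlapping bigram windows for "move milk":
  position 4–5: move milk
  position 30–31: move milk
  position 36–37: move milk
  position 42–43: move milk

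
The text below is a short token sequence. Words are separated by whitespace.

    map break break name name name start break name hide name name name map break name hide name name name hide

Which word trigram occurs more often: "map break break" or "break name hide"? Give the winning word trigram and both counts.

"map break break": 1 occurrence
"break name hide": 2 occurrences

"break name hide" (2 vs 1)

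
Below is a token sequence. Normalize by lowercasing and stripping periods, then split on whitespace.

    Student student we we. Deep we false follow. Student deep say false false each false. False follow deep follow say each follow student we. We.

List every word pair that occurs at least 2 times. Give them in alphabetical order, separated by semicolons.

false false; false follow; follow student; student we; we we

Bigram counts meeting the condition (at least 2 times):
  false false: 2
  false follow: 2
  follow student: 2
  student we: 2
  we we: 2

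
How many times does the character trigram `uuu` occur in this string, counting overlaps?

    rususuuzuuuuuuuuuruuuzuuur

9

Sliding a length-3 window over the 26 characters (24 positions):
  position 9–11: uuu
  position 10–12: uuu
  position 11–13: uuu
  position 12–14: uuu
  position 13–15: uuu
  position 14–16: uuu
  position 15–17: uuu
  position 19–21: uuu
  position 23–25: uuu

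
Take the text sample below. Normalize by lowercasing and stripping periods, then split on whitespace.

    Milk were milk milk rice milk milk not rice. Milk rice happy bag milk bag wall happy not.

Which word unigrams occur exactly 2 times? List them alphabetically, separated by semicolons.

Unigram counts meeting the condition (exactly 2 times):
  bag: 2
  happy: 2
  not: 2

bag; happy; not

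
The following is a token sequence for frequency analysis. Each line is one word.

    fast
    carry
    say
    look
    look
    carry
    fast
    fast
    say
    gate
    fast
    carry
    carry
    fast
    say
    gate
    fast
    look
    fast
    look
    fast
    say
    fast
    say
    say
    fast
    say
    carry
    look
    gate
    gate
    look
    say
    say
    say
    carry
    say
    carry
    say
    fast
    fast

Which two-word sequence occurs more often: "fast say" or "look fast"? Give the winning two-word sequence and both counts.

"fast say" (5 vs 2)

"fast say": 5 occurrences
"look fast": 2 occurrences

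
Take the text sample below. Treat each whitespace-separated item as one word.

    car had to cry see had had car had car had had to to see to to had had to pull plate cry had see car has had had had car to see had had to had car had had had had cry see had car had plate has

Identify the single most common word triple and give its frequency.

Trigram frequencies (highest first):
  had car had: 4
  had had to: 3
  had had had: 3
  cry see had: 2
  see had had: 2
  had had car: 2
  … (30 more, each ≤ 2)

"had car had", 4 times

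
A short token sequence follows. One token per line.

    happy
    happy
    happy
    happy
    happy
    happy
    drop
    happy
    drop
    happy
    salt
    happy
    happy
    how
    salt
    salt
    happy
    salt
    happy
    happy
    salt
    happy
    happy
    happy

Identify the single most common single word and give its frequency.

"happy", 16 times

Unigram frequencies (highest first):
  happy: 16
  salt: 5
  drop: 2
  how: 1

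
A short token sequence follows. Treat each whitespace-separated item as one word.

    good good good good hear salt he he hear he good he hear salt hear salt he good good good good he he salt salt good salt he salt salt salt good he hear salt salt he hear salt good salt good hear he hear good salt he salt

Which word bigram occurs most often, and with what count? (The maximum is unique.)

"good good", 6 times

Bigram frequencies (highest first):
  good good: 6
  hear salt: 5
  salt he: 5
  he hear: 5
  salt salt: 4
  salt good: 4
  … (9 more, each ≤ 3)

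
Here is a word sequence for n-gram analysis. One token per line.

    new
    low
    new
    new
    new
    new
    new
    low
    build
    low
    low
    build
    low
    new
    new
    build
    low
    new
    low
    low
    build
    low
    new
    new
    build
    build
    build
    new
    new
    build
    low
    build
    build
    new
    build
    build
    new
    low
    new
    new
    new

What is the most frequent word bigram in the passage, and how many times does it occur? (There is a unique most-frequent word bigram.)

Bigram frequencies (highest first):
  new new: 9
  low new: 5
  build low: 5
  new low: 4
  low build: 4
  new build: 4
  … (3 more, each ≤ 4)

"new new", 9 times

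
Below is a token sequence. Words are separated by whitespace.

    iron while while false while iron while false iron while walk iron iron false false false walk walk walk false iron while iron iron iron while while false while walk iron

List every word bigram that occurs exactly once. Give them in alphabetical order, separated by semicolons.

false walk; iron false; walk false

Bigram counts meeting the condition (exactly once):
  false walk: 1
  iron false: 1
  walk false: 1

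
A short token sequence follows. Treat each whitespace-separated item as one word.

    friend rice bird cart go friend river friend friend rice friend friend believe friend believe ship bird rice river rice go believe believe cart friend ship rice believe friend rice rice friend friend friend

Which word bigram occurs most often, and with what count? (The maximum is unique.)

"friend friend", 4 times

Bigram frequencies (highest first):
  friend friend: 4
  friend rice: 3
  rice friend: 2
  friend believe: 2
  believe friend: 2
  rice bird: 1
  … (19 more, each ≤ 1)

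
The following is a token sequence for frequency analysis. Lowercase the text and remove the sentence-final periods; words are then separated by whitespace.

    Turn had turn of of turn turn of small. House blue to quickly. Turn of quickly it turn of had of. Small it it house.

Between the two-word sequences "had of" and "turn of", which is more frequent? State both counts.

"had of": 1 occurrence
"turn of": 4 occurrences

"turn of" (4 vs 1)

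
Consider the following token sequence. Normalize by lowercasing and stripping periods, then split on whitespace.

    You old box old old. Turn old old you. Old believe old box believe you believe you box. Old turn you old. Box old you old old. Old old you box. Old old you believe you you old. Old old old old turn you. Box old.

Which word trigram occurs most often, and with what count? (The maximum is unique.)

Trigram frequencies (highest first):
  old old old: 5
  old old you: 3
  you box old: 3
  you old box: 2
  old box old: 2
  box old old: 2
  … (22 more, each ≤ 2)

"old old old", 5 times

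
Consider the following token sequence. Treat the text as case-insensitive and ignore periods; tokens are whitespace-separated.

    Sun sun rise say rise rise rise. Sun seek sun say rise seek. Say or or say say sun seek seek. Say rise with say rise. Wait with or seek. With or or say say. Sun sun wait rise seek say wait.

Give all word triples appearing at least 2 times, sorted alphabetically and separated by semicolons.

Trigram counts meeting the condition (at least 2 times):
  or or say: 2
  or say say: 2
  rise seek say: 2
  say say sun: 2

or or say; or say say; rise seek say; say say sun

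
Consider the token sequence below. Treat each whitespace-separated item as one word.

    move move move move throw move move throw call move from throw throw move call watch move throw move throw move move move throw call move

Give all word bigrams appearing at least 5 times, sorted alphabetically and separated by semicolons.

Bigram counts meeting the condition (at least 5 times):
  move move: 6
  move throw: 5

move move; move throw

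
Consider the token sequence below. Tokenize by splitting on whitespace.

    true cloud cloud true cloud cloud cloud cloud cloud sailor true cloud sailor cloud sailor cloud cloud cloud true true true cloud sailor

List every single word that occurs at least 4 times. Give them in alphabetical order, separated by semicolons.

cloud; sailor; true

Unigram counts meeting the condition (at least 4 times):
  cloud: 13
  sailor: 4
  true: 6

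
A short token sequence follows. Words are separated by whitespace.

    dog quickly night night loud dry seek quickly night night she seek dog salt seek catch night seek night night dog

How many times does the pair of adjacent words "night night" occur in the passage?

Scanning the 20 overlapping bigram windows for "night night":
  position 3–4: night night
  position 9–10: night night
  position 19–20: night night

3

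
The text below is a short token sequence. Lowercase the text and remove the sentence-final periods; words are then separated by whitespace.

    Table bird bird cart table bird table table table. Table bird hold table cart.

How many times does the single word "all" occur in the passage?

0

Scanning the 14 tokens for "all":
  (none found)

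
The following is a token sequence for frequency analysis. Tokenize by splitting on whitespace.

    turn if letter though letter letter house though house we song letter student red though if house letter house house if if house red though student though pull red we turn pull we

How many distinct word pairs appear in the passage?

33 tokens → 32 bigram windows in total.
Repeated bigrams (each contributes count−1 duplicates):
  if house: 2
  letter house: 2
  red though: 2
3 duplicate windows → 32 − 3 = 29 distinct.

29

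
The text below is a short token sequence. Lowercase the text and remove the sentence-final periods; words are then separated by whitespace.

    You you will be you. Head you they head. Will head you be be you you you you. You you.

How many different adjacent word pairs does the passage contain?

20 tokens → 19 bigram windows in total.
Repeated bigrams (each contributes count−1 duplicates):
  you you: 6
  be you: 2
  head you: 2
7 duplicate windows → 19 − 7 = 12 distinct.

12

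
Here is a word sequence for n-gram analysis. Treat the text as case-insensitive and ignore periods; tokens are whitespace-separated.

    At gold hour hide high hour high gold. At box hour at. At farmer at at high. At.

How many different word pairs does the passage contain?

18 tokens → 17 bigram windows in total.
Repeated bigrams (each contributes count−1 duplicates):
  at at: 2
1 duplicate windows → 17 − 1 = 16 distinct.

16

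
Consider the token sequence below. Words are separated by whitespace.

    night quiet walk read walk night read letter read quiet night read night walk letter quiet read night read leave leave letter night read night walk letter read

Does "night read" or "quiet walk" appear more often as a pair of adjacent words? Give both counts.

"night read": 4 occurrences
"quiet walk": 1 occurrence

"night read" (4 vs 1)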